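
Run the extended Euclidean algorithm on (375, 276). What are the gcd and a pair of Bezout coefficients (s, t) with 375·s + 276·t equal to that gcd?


Euclidean algorithm on (375, 276) — divide until remainder is 0:
  375 = 1 · 276 + 99
  276 = 2 · 99 + 78
  99 = 1 · 78 + 21
  78 = 3 · 21 + 15
  21 = 1 · 15 + 6
  15 = 2 · 6 + 3
  6 = 2 · 3 + 0
gcd(375, 276) = 3.
Track Bezout coefficients alongside the remainders: start with r₀ = 375 = a·1 + b·0 (s = 1, t = 0) and r₁ = 276 = a·0 + b·1 (s = 0, t = 1); each new remainder r_{k+1} = r_{k-1} − q_k·r_k inherits s_{k+1} = s_{k-1} − q_k·s_k, t_{k+1} = t_{k-1} − q_k·t_k, so r_k = a·s_k + b·t_k at every step:
  q = 1: r = 99, s = 1 − 1·0 = 1, t = 0 − 1·1 = -1  (check: 375·1 + 276·(-1) = 99)
  q = 2: r = 78, s = 0 − 2·1 = -2, t = 1 − 2·(-1) = 3  (check: 375·(-2) + 276·3 = 78)
  q = 1: r = 21, s = 1 − 1·(-2) = 3, t = -1 − 1·3 = -4  (check: 375·3 + 276·(-4) = 21)
  q = 3: r = 15, s = -2 − 3·3 = -11, t = 3 − 3·(-4) = 15  (check: 375·(-11) + 276·15 = 15)
  q = 1: r = 6, s = 3 − 1·(-11) = 14, t = -4 − 1·15 = -19  (check: 375·14 + 276·(-19) = 6)
  q = 2: r = 3, s = -11 − 2·14 = -39, t = 15 − 2·(-19) = 53  (check: 375·(-39) + 276·53 = 3)
The row with r = 3 (the gcd) gives the Bezout coefficients s = -39, t = 53.
Result: 375 · (-39) + 276 · (53) = 3.

gcd(375, 276) = 3; s = -39, t = 53 (check: 375·(-39) + 276·53 = 3).


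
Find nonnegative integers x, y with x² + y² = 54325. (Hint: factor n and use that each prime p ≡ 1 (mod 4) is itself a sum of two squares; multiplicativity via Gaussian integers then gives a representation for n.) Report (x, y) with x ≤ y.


Step 1: Factor n = 54325 = 5^2 · 41 · 53.
Step 2: Check the mod-4 condition on each prime factor: 5 ≡ 1 (mod 4), exponent 2; 41 ≡ 1 (mod 4), exponent 1; 53 ≡ 1 (mod 4), exponent 1.
All primes ≡ 3 (mod 4) appear to even exponent (or don't appear), so by the two-squares theorem n IS expressible as a sum of two squares.
Step 3: Build a representation. Group n = k² · m with k = 5 and m = 41 · 53 = 2173 (a product of primes ≡ 1 (mod 4)); a representation of m scales to one of n via (k·x)² + (k·y)² = k²(x² + y²). Each prime p ≡ 1 (mod 4) is itself a sum of two squares; find a² by testing p − a² for a perfect square:
  41: 41 − 1² = 40, 41 − 2² = 37, 41 − 3² = 32, 41 − 4² = 25 = 5² ⇒ 41 = 4² + 5².
  53: 53 − 1² = 52, 53 − 2² = 49 = 7² ⇒ 53 = 2² + 7².
  Combine using the Brahmagupta–Fibonacci identity (a² + b²)(c² + d²) = (ac − bd)² + (ad + bc)² = (ac + bd)² + (ad − bc)²:
  41 · 53 = 2173: from (4² + 5²)(2² + 7²), take (4·2 − 5·7, 4·7 + 5·2) = (8 − 35, 28 + 10) = (-27, 38); dropping signs (only squares matter) gives (27, 38); check 27² + 38² = 729 + 1444 = 2173 ✓.
  Scale by k = 5: (5·27, 5·38) = (135, 190).
Step 4: Order so x ≤ y and verify: 135² + 190² = 18225 + 36100 = 54325 = n. ✓

n = 54325 = 135² + 190² (one valid representation with x ≤ y).


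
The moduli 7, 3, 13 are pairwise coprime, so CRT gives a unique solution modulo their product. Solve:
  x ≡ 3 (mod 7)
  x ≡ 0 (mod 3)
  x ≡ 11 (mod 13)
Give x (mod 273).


Moduli 7, 3, 13 are pairwise coprime; by CRT there is a unique solution modulo M = 7 · 3 · 13 = 273.
Solve pairwise, accumulating the modulus:
  Start with x ≡ 3 (mod 7).
  Combine with x ≡ 0 (mod 3): since gcd(7, 3) = 1, we get a unique residue mod 21.
    Write x = 3 + 7·t and substitute into x ≡ 0 (mod 3): 7·t ≡ 0 − 3 = -3 (mod 3).
    Reduce coefficients mod 3: 1·t ≡ 0 (mod 3).
    So t ≡ 0 (mod 3).
    Then x = 3 + 7·0 = 3, valid modulo lcm(7, 3) = 21: x ≡ 3 (mod 21).
  Combine with x ≡ 11 (mod 13): since gcd(21, 13) = 1, we get a unique residue mod 273.
    Write x = 3 + 21·t and substitute into x ≡ 11 (mod 13): 21·t ≡ 11 − 3 = 8 (mod 13).
    Reduce coefficients mod 13: 8·t ≡ 8 (mod 13).
    The inverse of 8 mod 13 is 5 (since 8·5 = 40 = 3·13 + 1), so t ≡ 5·8 = 40 ≡ 1 (mod 13).
    Then x = 3 + 21·1 = 24, valid modulo lcm(21, 13) = 273: x ≡ 24 (mod 273).
Verify: 24 mod 7 = 3 ✓, 24 mod 3 = 0 ✓, 24 mod 13 = 11 ✓.

x ≡ 24 (mod 273).


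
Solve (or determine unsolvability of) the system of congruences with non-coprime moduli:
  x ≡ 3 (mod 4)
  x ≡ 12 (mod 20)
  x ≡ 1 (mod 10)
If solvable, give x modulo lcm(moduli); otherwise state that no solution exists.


Moduli 4, 20, 10 are not pairwise coprime, so CRT works modulo lcm(m_i) when all pairwise compatibility conditions hold.
Pairwise compatibility: gcd(m_i, m_j) must divide a_i - a_j for every pair.
Merge one congruence at a time:
  Start: x ≡ 3 (mod 4).
  Combine with x ≡ 12 (mod 20): gcd(4, 20) = 4, and 12 - 3 = 9 is NOT divisible by 4.
    ⇒ system is inconsistent (no integer solution).

No solution (the system is inconsistent).


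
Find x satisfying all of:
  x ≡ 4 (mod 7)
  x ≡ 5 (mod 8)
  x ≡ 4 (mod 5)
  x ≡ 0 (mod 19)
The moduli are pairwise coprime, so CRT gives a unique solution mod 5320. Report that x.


Product of moduli M = 7 · 8 · 5 · 19 = 5320.
Merge one congruence at a time:
  Start: x ≡ 4 (mod 7).
  Combine with x ≡ 5 (mod 8); new modulus lcm = 56.
    Write x = 4 + 7·t and substitute into x ≡ 5 (mod 8): 7·t ≡ 5 − 4 = 1 (mod 8).
    The inverse of 7 mod 8 is 7 (since 7·7 = 49 = 6·8 + 1), so t ≡ 7·1 = 7 ≡ 7 (mod 8).
    Then x = 4 + 7·7 = 53, valid modulo lcm(7, 8) = 56: x ≡ 53 (mod 56).
  Combine with x ≡ 4 (mod 5); new modulus lcm = 280.
    Write x = 53 + 56·t and substitute into x ≡ 4 (mod 5): 56·t ≡ 4 − 53 = -49 (mod 5).
    Reduce coefficients mod 5: 1·t ≡ 1 (mod 5).
    So t ≡ 1 (mod 5).
    Then x = 53 + 56·1 = 109, valid modulo lcm(56, 5) = 280: x ≡ 109 (mod 280).
  Combine with x ≡ 0 (mod 19); new modulus lcm = 5320.
    Write x = 109 + 280·t and substitute into x ≡ 0 (mod 19): 280·t ≡ 0 − 109 = -109 (mod 19).
    Reduce coefficients mod 19: 14·t ≡ 5 (mod 19).
    The inverse of 14 mod 19 is 15 (since 14·15 = 210 = 11·19 + 1), so t ≡ 15·5 = 75 ≡ 18 (mod 19).
    Then x = 109 + 280·18 = 5149, valid modulo lcm(280, 19) = 5320: x ≡ 5149 (mod 5320).
Verify against each original: 5149 mod 7 = 4, 5149 mod 8 = 5, 5149 mod 5 = 4, 5149 mod 19 = 0.

x ≡ 5149 (mod 5320).


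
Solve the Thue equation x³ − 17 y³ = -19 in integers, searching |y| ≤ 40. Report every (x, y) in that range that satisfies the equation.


The equation is x³ - 17y³ = -19. For fixed y, x³ = 17·y³ − 19, so a solution requires the RHS to be a perfect cube.
Strategy: iterate y from -40 to 40, compute RHS = 17·y³ − 19, and check whether it is a (positive or negative) perfect cube.
Check small values of y:
  y = 0: RHS = -19 is not a perfect cube.
  y = 1: RHS = -2 is not a perfect cube.
  y = -1: RHS = -36 is not a perfect cube.
  y = 2: RHS = 117 is not a perfect cube.
  y = -2: RHS = -155 is not a perfect cube.
  y = 3: RHS = 440 is not a perfect cube.
  y = -3: RHS = -478 is not a perfect cube.
Continuing the search up to |y| = 40 finds no solutions either.
No (x, y) in the scanned range satisfies the equation.

No integer solutions with |y| ≤ 40.


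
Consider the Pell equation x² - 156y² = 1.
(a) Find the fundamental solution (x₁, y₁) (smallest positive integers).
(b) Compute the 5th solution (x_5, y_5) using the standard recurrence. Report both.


Step 1: Find the fundamental solution (x₁, y₁) of x² - 156y² = 1.
  Expand √156 as a continued fraction. a₀ = ⌊√156⌋ = 12; iterate m_{k+1} = d_k·a_k − m_k, d_{k+1} = (156 − m_{k+1}²)/d_k, a_{k+1} = ⌊(a₀ + m_{k+1})/d_{k+1}⌋ (starting m₀ = 0, d₀ = 1), with convergents p_k = a_k·p_{k-1} + p_{k-2}, q_k = a_k·q_{k-1} + q_{k-2} (p₋₁ = 1, q₋₁ = 0):
  k = 0: a₀ = 12; p₀/q₀ = 12/1; p₀² − 156·q₀² = 144 − 156 = -12.
  k = 1: m = 12, d = 12, a = ⌊(12 + 12)/12⌋ = 2; p/q = (2·12 + 1)/(2·1 + 0) = 25/2; p² − 156·q² = 625 − 624 = 1.
  The first convergent with p² − 156·q² = 1 gives the fundamental solution (x₁, y₁) = (25, 2).
Step 2: Apply the recurrence (x_{n+1}, y_{n+1}) = (x₁x_n + 156y₁y_n, x₁y_n + y₁x_n) repeatedly.
  From (x_1, y_1) = (25, 2): x_2 = 25·25 + 156·2·2 = 1249; y_2 = 25·2 + 2·25 = 100.
  From (x_2, y_2) = (1249, 100): x_3 = 25·1249 + 156·2·100 = 62425; y_3 = 25·100 + 2·1249 = 4998.
  From (x_3, y_3) = (62425, 4998): x_4 = 25·62425 + 156·2·4998 = 3120001; y_4 = 25·4998 + 2·62425 = 249800.
  From (x_4, y_4) = (3120001, 249800): x_5 = 25·3120001 + 156·2·249800 = 155937625; y_5 = 25·249800 + 2·3120001 = 12485002.
Step 3: Verify x_5² - 156·y_5² = 24316542890640625 - 24316542890640624 = 1 (should be 1). ✓

(x_1, y_1) = (25, 2); (x_5, y_5) = (155937625, 12485002).


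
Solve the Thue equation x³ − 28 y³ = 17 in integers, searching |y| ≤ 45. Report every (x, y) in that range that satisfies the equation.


The equation is x³ - 28y³ = 17. For fixed y, x³ = 28·y³ + 17, so a solution requires the RHS to be a perfect cube.
Strategy: iterate y from -45 to 45, compute RHS = 28·y³ + 17, and check whether it is a (positive or negative) perfect cube.
Check small values of y:
  y = 0: RHS = 17 is not a perfect cube.
  y = 1: RHS = 45 is not a perfect cube.
  y = -1: RHS = -11 is not a perfect cube.
  y = 2: RHS = 241 is not a perfect cube.
  y = -2: RHS = -207 is not a perfect cube.
  y = 3: RHS = 773 is not a perfect cube.
  y = -3: RHS = -739 is not a perfect cube.
Continuing the search up to |y| = 45 finds no solutions either.
No (x, y) in the scanned range satisfies the equation.

No integer solutions with |y| ≤ 45.


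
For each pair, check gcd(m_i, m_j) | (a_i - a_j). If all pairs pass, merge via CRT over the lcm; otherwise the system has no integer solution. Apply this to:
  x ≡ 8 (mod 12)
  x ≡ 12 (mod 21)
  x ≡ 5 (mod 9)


Moduli 12, 21, 9 are not pairwise coprime, so CRT works modulo lcm(m_i) when all pairwise compatibility conditions hold.
Pairwise compatibility: gcd(m_i, m_j) must divide a_i - a_j for every pair.
Merge one congruence at a time:
  Start: x ≡ 8 (mod 12).
  Combine with x ≡ 12 (mod 21): gcd(12, 21) = 3, and 12 - 8 = 4 is NOT divisible by 3.
    ⇒ system is inconsistent (no integer solution).

No solution (the system is inconsistent).


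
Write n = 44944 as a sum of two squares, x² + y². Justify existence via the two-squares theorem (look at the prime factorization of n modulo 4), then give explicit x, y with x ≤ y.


Step 1: Factor n = 44944 = 2^4 · 53^2.
Step 2: Check the mod-4 condition on each prime factor: 2 = 2 (special); 53 ≡ 1 (mod 4), exponent 2.
All primes ≡ 3 (mod 4) appear to even exponent (or don't appear), so by the two-squares theorem n IS expressible as a sum of two squares.
Step 3: Build a representation. Group n = k² · m with k = 4 and m = 53 · 53 = 2809 (a product of primes ≡ 1 (mod 4)); a representation of m scales to one of n via (k·x)² + (k·y)² = k²(x² + y²). Each prime p ≡ 1 (mod 4) is itself a sum of two squares; find a² by testing p − a² for a perfect square:
  53: 53 − 1² = 52, 53 − 2² = 49 = 7² ⇒ 53 = 2² + 7².
  Combine using the Brahmagupta–Fibonacci identity (a² + b²)(c² + d²) = (ac − bd)² + (ad + bc)² = (ac + bd)² + (ad − bc)²:
  53 · 53 = 2809: from (2² + 7²)(2² + 7²), take (2·2 − 7·7, 2·7 + 7·2) = (4 − 49, 14 + 14) = (-45, 28); dropping signs (only squares matter) gives (45, 28); check 45² + 28² = 2025 + 784 = 2809 ✓.
  Scale by k = 4: (4·45, 4·28) = (180, 112).
Step 4: Order so x ≤ y and verify: 112² + 180² = 12544 + 32400 = 44944 = n. ✓

n = 44944 = 112² + 180² (one valid representation with x ≤ y).


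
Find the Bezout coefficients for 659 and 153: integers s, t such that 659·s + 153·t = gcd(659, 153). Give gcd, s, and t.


Euclidean algorithm on (659, 153) — divide until remainder is 0:
  659 = 4 · 153 + 47
  153 = 3 · 47 + 12
  47 = 3 · 12 + 11
  12 = 1 · 11 + 1
  11 = 11 · 1 + 0
gcd(659, 153) = 1.
Track Bezout coefficients alongside the remainders: start with r₀ = 659 = a·1 + b·0 (s = 1, t = 0) and r₁ = 153 = a·0 + b·1 (s = 0, t = 1); each new remainder r_{k+1} = r_{k-1} − q_k·r_k inherits s_{k+1} = s_{k-1} − q_k·s_k, t_{k+1} = t_{k-1} − q_k·t_k, so r_k = a·s_k + b·t_k at every step:
  q = 4: r = 47, s = 1 − 4·0 = 1, t = 0 − 4·1 = -4  (check: 659·1 + 153·(-4) = 47)
  q = 3: r = 12, s = 0 − 3·1 = -3, t = 1 − 3·(-4) = 13  (check: 659·(-3) + 153·13 = 12)
  q = 3: r = 11, s = 1 − 3·(-3) = 10, t = -4 − 3·13 = -43  (check: 659·10 + 153·(-43) = 11)
  q = 1: r = 1, s = -3 − 1·10 = -13, t = 13 − 1·(-43) = 56  (check: 659·(-13) + 153·56 = 1)
The row with r = 1 (the gcd) gives the Bezout coefficients s = -13, t = 56.
Result: 659 · (-13) + 153 · (56) = 1.

gcd(659, 153) = 1; s = -13, t = 56 (check: 659·(-13) + 153·56 = 1).


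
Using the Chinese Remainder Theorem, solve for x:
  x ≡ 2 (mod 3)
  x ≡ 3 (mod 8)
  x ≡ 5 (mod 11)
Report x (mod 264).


Moduli 3, 8, 11 are pairwise coprime; by CRT there is a unique solution modulo M = 3 · 8 · 11 = 264.
Solve pairwise, accumulating the modulus:
  Start with x ≡ 2 (mod 3).
  Combine with x ≡ 3 (mod 8): since gcd(3, 8) = 1, we get a unique residue mod 24.
    Write x = 2 + 3·t and substitute into x ≡ 3 (mod 8): 3·t ≡ 3 − 2 = 1 (mod 8).
    The inverse of 3 mod 8 is 3 (since 3·3 = 9 = 1·8 + 1), so t ≡ 3·1 = 3 ≡ 3 (mod 8).
    Then x = 2 + 3·3 = 11, valid modulo lcm(3, 8) = 24: x ≡ 11 (mod 24).
  Combine with x ≡ 5 (mod 11): since gcd(24, 11) = 1, we get a unique residue mod 264.
    Write x = 11 + 24·t and substitute into x ≡ 5 (mod 11): 24·t ≡ 5 − 11 = -6 (mod 11).
    Reduce coefficients mod 11: 2·t ≡ 5 (mod 11).
    The inverse of 2 mod 11 is 6 (since 2·6 = 12 = 1·11 + 1), so t ≡ 6·5 = 30 ≡ 8 (mod 11).
    Then x = 11 + 24·8 = 203, valid modulo lcm(24, 11) = 264: x ≡ 203 (mod 264).
Verify: 203 mod 3 = 2 ✓, 203 mod 8 = 3 ✓, 203 mod 11 = 5 ✓.

x ≡ 203 (mod 264).


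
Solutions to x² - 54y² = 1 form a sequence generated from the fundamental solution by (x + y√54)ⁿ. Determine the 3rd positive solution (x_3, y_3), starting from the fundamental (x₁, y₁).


Step 1: Find the fundamental solution (x₁, y₁) of x² - 54y² = 1.
  Expand √54 as a continued fraction. a₀ = ⌊√54⌋ = 7; iterate m_{k+1} = d_k·a_k − m_k, d_{k+1} = (54 − m_{k+1}²)/d_k, a_{k+1} = ⌊(a₀ + m_{k+1})/d_{k+1}⌋ (starting m₀ = 0, d₀ = 1), with convergents p_k = a_k·p_{k-1} + p_{k-2}, q_k = a_k·q_{k-1} + q_{k-2} (p₋₁ = 1, q₋₁ = 0):
  k = 0: a₀ = 7; p₀/q₀ = 7/1; p₀² − 54·q₀² = 49 − 54 = -5.
  k = 1: m = 7, d = 5, a = ⌊(7 + 7)/5⌋ = 2; p/q = (2·7 + 1)/(2·1 + 0) = 15/2; p² − 54·q² = 225 − 216 = 9.
  k = 2: m = 3, d = 9, a = ⌊(7 + 3)/9⌋ = 1; p/q = (1·15 + 7)/(1·2 + 1) = 22/3; p² − 54·q² = 484 − 486 = -2.
  k = 3: m = 6, d = 2, a = ⌊(7 + 6)/2⌋ = 6; p/q = (6·22 + 15)/(6·3 + 2) = 147/20; p² − 54·q² = 21609 − 21600 = 9.
  k = 4: m = 6, d = 9, a = ⌊(7 + 6)/9⌋ = 1; p/q = (1·147 + 22)/(1·20 + 3) = 169/23; p² − 54·q² = 28561 − 28566 = -5.
  k = 5: m = 3, d = 5, a = ⌊(7 + 3)/5⌋ = 2; p/q = (2·169 + 147)/(2·23 + 20) = 485/66; p² − 54·q² = 235225 − 235224 = 1.
  The first convergent with p² − 54·q² = 1 gives the fundamental solution (x₁, y₁) = (485, 66).
Step 2: Apply the recurrence (x_{n+1}, y_{n+1}) = (x₁x_n + 54y₁y_n, x₁y_n + y₁x_n) repeatedly.
  From (x_1, y_1) = (485, 66): x_2 = 485·485 + 54·66·66 = 470449; y_2 = 485·66 + 66·485 = 64020.
  From (x_2, y_2) = (470449, 64020): x_3 = 485·470449 + 54·66·64020 = 456335045; y_3 = 485·64020 + 66·470449 = 62099334.
Step 3: Verify x_3² - 54·y_3² = 208241673295152025 - 208241673295152024 = 1 (should be 1). ✓

(x_1, y_1) = (485, 66); (x_3, y_3) = (456335045, 62099334).


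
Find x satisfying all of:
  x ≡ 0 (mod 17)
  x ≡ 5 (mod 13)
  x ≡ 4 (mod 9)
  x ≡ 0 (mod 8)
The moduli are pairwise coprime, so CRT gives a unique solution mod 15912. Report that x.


Product of moduli M = 17 · 13 · 9 · 8 = 15912.
Merge one congruence at a time:
  Start: x ≡ 0 (mod 17).
  Combine with x ≡ 5 (mod 13); new modulus lcm = 221.
    Write x = 0 + 17·t and substitute into x ≡ 5 (mod 13): 17·t ≡ 5 − 0 = 5 (mod 13).
    Reduce coefficients mod 13: 4·t ≡ 5 (mod 13).
    The inverse of 4 mod 13 is 10 (since 4·10 = 40 = 3·13 + 1), so t ≡ 10·5 = 50 ≡ 11 (mod 13).
    Then x = 0 + 17·11 = 187, valid modulo lcm(17, 13) = 221: x ≡ 187 (mod 221).
  Combine with x ≡ 4 (mod 9); new modulus lcm = 1989.
    Write x = 187 + 221·t and substitute into x ≡ 4 (mod 9): 221·t ≡ 4 − 187 = -183 (mod 9).
    Reduce coefficients mod 9: 5·t ≡ 6 (mod 9).
    The inverse of 5 mod 9 is 2 (since 5·2 = 10 = 1·9 + 1), so t ≡ 2·6 = 12 ≡ 3 (mod 9).
    Then x = 187 + 221·3 = 850, valid modulo lcm(221, 9) = 1989: x ≡ 850 (mod 1989).
  Combine with x ≡ 0 (mod 8); new modulus lcm = 15912.
    Write x = 850 + 1989·t and substitute into x ≡ 0 (mod 8): 1989·t ≡ 0 − 850 = -850 (mod 8).
    Reduce coefficients mod 8: 5·t ≡ 6 (mod 8).
    The inverse of 5 mod 8 is 5 (since 5·5 = 25 = 3·8 + 1), so t ≡ 5·6 = 30 ≡ 6 (mod 8).
    Then x = 850 + 1989·6 = 12784, valid modulo lcm(1989, 8) = 15912: x ≡ 12784 (mod 15912).
Verify against each original: 12784 mod 17 = 0, 12784 mod 13 = 5, 12784 mod 9 = 4, 12784 mod 8 = 0.

x ≡ 12784 (mod 15912).


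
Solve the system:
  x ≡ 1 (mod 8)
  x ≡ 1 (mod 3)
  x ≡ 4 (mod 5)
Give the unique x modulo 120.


Moduli 8, 3, 5 are pairwise coprime; by CRT there is a unique solution modulo M = 8 · 3 · 5 = 120.
Solve pairwise, accumulating the modulus:
  Start with x ≡ 1 (mod 8).
  Combine with x ≡ 1 (mod 3): since gcd(8, 3) = 1, we get a unique residue mod 24.
    Write x = 1 + 8·t and substitute into x ≡ 1 (mod 3): 8·t ≡ 1 − 1 = 0 (mod 3).
    Reduce coefficients mod 3: 2·t ≡ 0 (mod 3).
    The inverse of 2 mod 3 is 2 (since 2·2 = 4 = 1·3 + 1), so t ≡ 2·0 = 0 ≡ 0 (mod 3).
    Then x = 1 + 8·0 = 1, valid modulo lcm(8, 3) = 24: x ≡ 1 (mod 24).
  Combine with x ≡ 4 (mod 5): since gcd(24, 5) = 1, we get a unique residue mod 120.
    Write x = 1 + 24·t and substitute into x ≡ 4 (mod 5): 24·t ≡ 4 − 1 = 3 (mod 5).
    Reduce coefficients mod 5: 4·t ≡ 3 (mod 5).
    The inverse of 4 mod 5 is 4 (since 4·4 = 16 = 3·5 + 1), so t ≡ 4·3 = 12 ≡ 2 (mod 5).
    Then x = 1 + 24·2 = 49, valid modulo lcm(24, 5) = 120: x ≡ 49 (mod 120).
Verify: 49 mod 8 = 1 ✓, 49 mod 3 = 1 ✓, 49 mod 5 = 4 ✓.

x ≡ 49 (mod 120).


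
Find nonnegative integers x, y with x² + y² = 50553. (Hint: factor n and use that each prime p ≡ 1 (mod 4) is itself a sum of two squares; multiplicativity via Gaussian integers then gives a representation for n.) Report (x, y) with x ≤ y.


Step 1: Factor n = 50553 = 3^2 · 41 · 137.
Step 2: Check the mod-4 condition on each prime factor: 3 ≡ 3 (mod 4), exponent 2 (must be even); 41 ≡ 1 (mod 4), exponent 1; 137 ≡ 1 (mod 4), exponent 1.
All primes ≡ 3 (mod 4) appear to even exponent (or don't appear), so by the two-squares theorem n IS expressible as a sum of two squares.
Step 3: Build a representation. Group n = k² · m with k = 3 and m = 41 · 137 = 5617 (a product of primes ≡ 1 (mod 4)); a representation of m scales to one of n via (k·x)² + (k·y)² = k²(x² + y²). Each prime p ≡ 1 (mod 4) is itself a sum of two squares; find a² by testing p − a² for a perfect square:
  41: 41 − 1² = 40, 41 − 2² = 37, 41 − 3² = 32, 41 − 4² = 25 = 5² ⇒ 41 = 4² + 5².
  137: 137 − 1² = 136, 137 − 2² = 133, 137 − 3² = 128, 137 − 4² = 121 = 11² ⇒ 137 = 4² + 11².
  Combine using the Brahmagupta–Fibonacci identity (a² + b²)(c² + d²) = (ac − bd)² + (ad + bc)² = (ac + bd)² + (ad − bc)²:
  41 · 137 = 5617: from (4² + 5²)(4² + 11²), take (4·4 − 5·11, 4·11 + 5·4) = (16 − 55, 44 + 20) = (-39, 64); dropping signs (only squares matter) gives (39, 64); check 39² + 64² = 1521 + 4096 = 5617 ✓.
  Scale by k = 3: (3·39, 3·64) = (117, 192).
Step 4: Order so x ≤ y and verify: 117² + 192² = 13689 + 36864 = 50553 = n. ✓

n = 50553 = 117² + 192² (one valid representation with x ≤ y).


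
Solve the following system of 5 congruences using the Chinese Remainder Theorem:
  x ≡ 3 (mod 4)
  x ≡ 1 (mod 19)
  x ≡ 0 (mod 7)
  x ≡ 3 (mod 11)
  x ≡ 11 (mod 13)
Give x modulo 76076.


Product of moduli M = 4 · 19 · 7 · 11 · 13 = 76076.
Merge one congruence at a time:
  Start: x ≡ 3 (mod 4).
  Combine with x ≡ 1 (mod 19); new modulus lcm = 76.
    Write x = 3 + 4·t and substitute into x ≡ 1 (mod 19): 4·t ≡ 1 − 3 = -2 (mod 19).
    Reduce coefficients mod 19: 4·t ≡ 17 (mod 19).
    The inverse of 4 mod 19 is 5 (since 4·5 = 20 = 1·19 + 1), so t ≡ 5·17 = 85 ≡ 9 (mod 19).
    Then x = 3 + 4·9 = 39, valid modulo lcm(4, 19) = 76: x ≡ 39 (mod 76).
  Combine with x ≡ 0 (mod 7); new modulus lcm = 532.
    Write x = 39 + 76·t and substitute into x ≡ 0 (mod 7): 76·t ≡ 0 − 39 = -39 (mod 7).
    Reduce coefficients mod 7: 6·t ≡ 3 (mod 7).
    The inverse of 6 mod 7 is 6 (since 6·6 = 36 = 5·7 + 1), so t ≡ 6·3 = 18 ≡ 4 (mod 7).
    Then x = 39 + 76·4 = 343, valid modulo lcm(76, 7) = 532: x ≡ 343 (mod 532).
  Combine with x ≡ 3 (mod 11); new modulus lcm = 5852.
    Write x = 343 + 532·t and substitute into x ≡ 3 (mod 11): 532·t ≡ 3 − 343 = -340 (mod 11).
    Reduce coefficients mod 11: 4·t ≡ 1 (mod 11).
    The inverse of 4 mod 11 is 3 (since 4·3 = 12 = 1·11 + 1), so t ≡ 3·1 = 3 ≡ 3 (mod 11).
    Then x = 343 + 532·3 = 1939, valid modulo lcm(532, 11) = 5852: x ≡ 1939 (mod 5852).
  Combine with x ≡ 11 (mod 13); new modulus lcm = 76076.
    Write x = 1939 + 5852·t and substitute into x ≡ 11 (mod 13): 5852·t ≡ 11 − 1939 = -1928 (mod 13).
    Reduce coefficients mod 13: 2·t ≡ 9 (mod 13).
    The inverse of 2 mod 13 is 7 (since 2·7 = 14 = 1·13 + 1), so t ≡ 7·9 = 63 ≡ 11 (mod 13).
    Then x = 1939 + 5852·11 = 66311, valid modulo lcm(5852, 13) = 76076: x ≡ 66311 (mod 76076).
Verify against each original: 66311 mod 4 = 3, 66311 mod 19 = 1, 66311 mod 7 = 0, 66311 mod 11 = 3, 66311 mod 13 = 11.

x ≡ 66311 (mod 76076).


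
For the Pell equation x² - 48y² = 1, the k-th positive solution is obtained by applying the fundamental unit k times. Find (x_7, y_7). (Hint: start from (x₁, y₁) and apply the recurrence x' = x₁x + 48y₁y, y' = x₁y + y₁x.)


Step 1: Find the fundamental solution (x₁, y₁) of x² - 48y² = 1.
  Expand √48 as a continued fraction. a₀ = ⌊√48⌋ = 6; iterate m_{k+1} = d_k·a_k − m_k, d_{k+1} = (48 − m_{k+1}²)/d_k, a_{k+1} = ⌊(a₀ + m_{k+1})/d_{k+1}⌋ (starting m₀ = 0, d₀ = 1), with convergents p_k = a_k·p_{k-1} + p_{k-2}, q_k = a_k·q_{k-1} + q_{k-2} (p₋₁ = 1, q₋₁ = 0):
  k = 0: a₀ = 6; p₀/q₀ = 6/1; p₀² − 48·q₀² = 36 − 48 = -12.
  k = 1: m = 6, d = 12, a = ⌊(6 + 6)/12⌋ = 1; p/q = (1·6 + 1)/(1·1 + 0) = 7/1; p² − 48·q² = 49 − 48 = 1.
  The first convergent with p² − 48·q² = 1 gives the fundamental solution (x₁, y₁) = (7, 1).
Step 2: Apply the recurrence (x_{n+1}, y_{n+1}) = (x₁x_n + 48y₁y_n, x₁y_n + y₁x_n) repeatedly.
  From (x_1, y_1) = (7, 1): x_2 = 7·7 + 48·1·1 = 97; y_2 = 7·1 + 1·7 = 14.
  From (x_2, y_2) = (97, 14): x_3 = 7·97 + 48·1·14 = 1351; y_3 = 7·14 + 1·97 = 195.
  From (x_3, y_3) = (1351, 195): x_4 = 7·1351 + 48·1·195 = 18817; y_4 = 7·195 + 1·1351 = 2716.
  From (x_4, y_4) = (18817, 2716): x_5 = 7·18817 + 48·1·2716 = 262087; y_5 = 7·2716 + 1·18817 = 37829.
  From (x_5, y_5) = (262087, 37829): x_6 = 7·262087 + 48·1·37829 = 3650401; y_6 = 7·37829 + 1·262087 = 526890.
  From (x_6, y_6) = (3650401, 526890): x_7 = 7·3650401 + 48·1·526890 = 50843527; y_7 = 7·526890 + 1·3650401 = 7338631.
Step 3: Verify x_7² - 48·y_7² = 2585064237799729 - 2585064237799728 = 1 (should be 1). ✓

(x_1, y_1) = (7, 1); (x_7, y_7) = (50843527, 7338631).


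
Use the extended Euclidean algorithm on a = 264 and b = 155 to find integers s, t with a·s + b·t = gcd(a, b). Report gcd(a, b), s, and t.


Euclidean algorithm on (264, 155) — divide until remainder is 0:
  264 = 1 · 155 + 109
  155 = 1 · 109 + 46
  109 = 2 · 46 + 17
  46 = 2 · 17 + 12
  17 = 1 · 12 + 5
  12 = 2 · 5 + 2
  5 = 2 · 2 + 1
  2 = 2 · 1 + 0
gcd(264, 155) = 1.
Track Bezout coefficients alongside the remainders: start with r₀ = 264 = a·1 + b·0 (s = 1, t = 0) and r₁ = 155 = a·0 + b·1 (s = 0, t = 1); each new remainder r_{k+1} = r_{k-1} − q_k·r_k inherits s_{k+1} = s_{k-1} − q_k·s_k, t_{k+1} = t_{k-1} − q_k·t_k, so r_k = a·s_k + b·t_k at every step:
  q = 1: r = 109, s = 1 − 1·0 = 1, t = 0 − 1·1 = -1  (check: 264·1 + 155·(-1) = 109)
  q = 1: r = 46, s = 0 − 1·1 = -1, t = 1 − 1·(-1) = 2  (check: 264·(-1) + 155·2 = 46)
  q = 2: r = 17, s = 1 − 2·(-1) = 3, t = -1 − 2·2 = -5  (check: 264·3 + 155·(-5) = 17)
  q = 2: r = 12, s = -1 − 2·3 = -7, t = 2 − 2·(-5) = 12  (check: 264·(-7) + 155·12 = 12)
  q = 1: r = 5, s = 3 − 1·(-7) = 10, t = -5 − 1·12 = -17  (check: 264·10 + 155·(-17) = 5)
  q = 2: r = 2, s = -7 − 2·10 = -27, t = 12 − 2·(-17) = 46  (check: 264·(-27) + 155·46 = 2)
  q = 2: r = 1, s = 10 − 2·(-27) = 64, t = -17 − 2·46 = -109  (check: 264·64 + 155·(-109) = 1)
The row with r = 1 (the gcd) gives the Bezout coefficients s = 64, t = -109.
Result: 264 · (64) + 155 · (-109) = 1.

gcd(264, 155) = 1; s = 64, t = -109 (check: 264·64 + 155·(-109) = 1).


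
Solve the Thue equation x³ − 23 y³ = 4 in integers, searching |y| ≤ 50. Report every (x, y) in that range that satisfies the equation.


The equation is x³ - 23y³ = 4. For fixed y, x³ = 23·y³ + 4, so a solution requires the RHS to be a perfect cube.
Strategy: iterate y from -50 to 50, compute RHS = 23·y³ + 4, and check whether it is a (positive or negative) perfect cube.
Check small values of y:
  y = 0: RHS = 4 is not a perfect cube.
  y = 1: RHS = 27 = (3)³ ⇒ x = 3 works.
  y = -1: RHS = -19 is not a perfect cube.
  y = 2: RHS = 188 is not a perfect cube.
  y = -2: RHS = -180 is not a perfect cube.
  y = 3: RHS = 625 is not a perfect cube.
  y = -3: RHS = -617 is not a perfect cube.
Continuing the search up to |y| = 50 finds no further solutions beyond those listed.
Collected solutions: (3, 1).

Solutions (with |y| ≤ 50): (3, 1).


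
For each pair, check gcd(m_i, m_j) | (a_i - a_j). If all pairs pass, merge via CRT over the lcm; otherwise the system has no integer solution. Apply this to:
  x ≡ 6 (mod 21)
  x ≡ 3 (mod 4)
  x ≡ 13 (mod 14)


Moduli 21, 4, 14 are not pairwise coprime, so CRT works modulo lcm(m_i) when all pairwise compatibility conditions hold.
Pairwise compatibility: gcd(m_i, m_j) must divide a_i - a_j for every pair.
Merge one congruence at a time:
  Start: x ≡ 6 (mod 21).
  Combine with x ≡ 3 (mod 4): gcd(21, 4) = 1; 3 - 6 = -3, which IS divisible by 1, so compatible.
    Write x = 6 + 21·t and substitute into x ≡ 3 (mod 4): 21·t ≡ 3 − 6 = -3 (mod 4).
    Reduce coefficients mod 4: 1·t ≡ 1 (mod 4).
    So t ≡ 1 (mod 4).
    Then x = 6 + 21·1 = 27, valid modulo lcm(21, 4) = 84: x ≡ 27 (mod 84).
  Combine with x ≡ 13 (mod 14): gcd(84, 14) = 14; 13 - 27 = -14, which IS divisible by 14, so compatible.
    Write x = 27 + 84·t and substitute into x ≡ 13 (mod 14): 84·t ≡ 13 − 27 = -14 (mod 14).
    Divide the congruence (and modulus) by g = 14: 6·t ≡ -1 (mod 1).
    Modulo 1 every t works; take t = 0.
    Then x = 27 + 84·0 = 27, valid modulo lcm(84, 14) = 84: x ≡ 27 (mod 84).
Verify: 27 mod 21 = 6, 27 mod 4 = 3, 27 mod 14 = 13.

x ≡ 27 (mod 84).


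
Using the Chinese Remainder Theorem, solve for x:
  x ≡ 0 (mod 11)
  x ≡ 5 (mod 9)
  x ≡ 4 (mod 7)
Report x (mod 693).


Moduli 11, 9, 7 are pairwise coprime; by CRT there is a unique solution modulo M = 11 · 9 · 7 = 693.
Solve pairwise, accumulating the modulus:
  Start with x ≡ 0 (mod 11).
  Combine with x ≡ 5 (mod 9): since gcd(11, 9) = 1, we get a unique residue mod 99.
    Write x = 0 + 11·t and substitute into x ≡ 5 (mod 9): 11·t ≡ 5 − 0 = 5 (mod 9).
    Reduce coefficients mod 9: 2·t ≡ 5 (mod 9).
    The inverse of 2 mod 9 is 5 (since 2·5 = 10 = 1·9 + 1), so t ≡ 5·5 = 25 ≡ 7 (mod 9).
    Then x = 0 + 11·7 = 77, valid modulo lcm(11, 9) = 99: x ≡ 77 (mod 99).
  Combine with x ≡ 4 (mod 7): since gcd(99, 7) = 1, we get a unique residue mod 693.
    Write x = 77 + 99·t and substitute into x ≡ 4 (mod 7): 99·t ≡ 4 − 77 = -73 (mod 7).
    Reduce coefficients mod 7: 1·t ≡ 4 (mod 7).
    So t ≡ 4 (mod 7).
    Then x = 77 + 99·4 = 473, valid modulo lcm(99, 7) = 693: x ≡ 473 (mod 693).
Verify: 473 mod 11 = 0 ✓, 473 mod 9 = 5 ✓, 473 mod 7 = 4 ✓.

x ≡ 473 (mod 693).


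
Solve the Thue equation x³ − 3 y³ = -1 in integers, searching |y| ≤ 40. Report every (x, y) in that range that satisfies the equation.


The equation is x³ - 3y³ = -1. For fixed y, x³ = 3·y³ − 1, so a solution requires the RHS to be a perfect cube.
Strategy: iterate y from -40 to 40, compute RHS = 3·y³ − 1, and check whether it is a (positive or negative) perfect cube.
Check small values of y:
  y = 0: RHS = -1 = (-1)³ ⇒ x = -1 works.
  y = 1: RHS = 2 is not a perfect cube.
  y = -1: RHS = -4 is not a perfect cube.
  y = 2: RHS = 23 is not a perfect cube.
  y = -2: RHS = -25 is not a perfect cube.
  y = 3: RHS = 80 is not a perfect cube.
  y = -3: RHS = -82 is not a perfect cube.
Continuing the search up to |y| = 40 finds no further solutions beyond those listed.
Collected solutions: (-1, 0).

Solutions (with |y| ≤ 40): (-1, 0).


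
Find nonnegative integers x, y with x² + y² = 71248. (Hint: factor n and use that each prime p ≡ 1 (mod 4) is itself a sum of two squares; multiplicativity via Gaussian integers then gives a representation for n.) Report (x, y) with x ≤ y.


Step 1: Factor n = 71248 = 2^4 · 61 · 73.
Step 2: Check the mod-4 condition on each prime factor: 2 = 2 (special); 61 ≡ 1 (mod 4), exponent 1; 73 ≡ 1 (mod 4), exponent 1.
All primes ≡ 3 (mod 4) appear to even exponent (or don't appear), so by the two-squares theorem n IS expressible as a sum of two squares.
Step 3: Build a representation. Group n = k² · m with k = 4 and m = 61 · 73 = 4453 (a product of primes ≡ 1 (mod 4)); a representation of m scales to one of n via (k·x)² + (k·y)² = k²(x² + y²). Each prime p ≡ 1 (mod 4) is itself a sum of two squares; find a² by testing p − a² for a perfect square:
  61: 61 − 1² = 60, 61 − 2² = 57, 61 − 3² = 52, 61 − 4² = 45, 61 − 5² = 36 = 6² ⇒ 61 = 5² + 6².
  73: 73 − 1² = 72, 73 − 2² = 69, 73 − 3² = 64 = 8² ⇒ 73 = 3² + 8².
  Combine using the Brahmagupta–Fibonacci identity (a² + b²)(c² + d²) = (ac − bd)² + (ad + bc)² = (ac + bd)² + (ad − bc)²:
  61 · 73 = 4453: from (5² + 6²)(3² + 8²), take (5·3 − 6·8, 5·8 + 6·3) = (15 − 48, 40 + 18) = (-33, 58); dropping signs (only squares matter) gives (33, 58); check 33² + 58² = 1089 + 3364 = 4453 ✓.
  Scale by k = 4: (4·33, 4·58) = (132, 232).
Step 4: Order so x ≤ y and verify: 132² + 232² = 17424 + 53824 = 71248 = n. ✓

n = 71248 = 132² + 232² (one valid representation with x ≤ y).


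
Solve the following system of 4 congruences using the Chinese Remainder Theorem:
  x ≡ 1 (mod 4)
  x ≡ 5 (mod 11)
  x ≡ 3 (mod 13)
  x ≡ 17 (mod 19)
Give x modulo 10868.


Product of moduli M = 4 · 11 · 13 · 19 = 10868.
Merge one congruence at a time:
  Start: x ≡ 1 (mod 4).
  Combine with x ≡ 5 (mod 11); new modulus lcm = 44.
    Write x = 1 + 4·t and substitute into x ≡ 5 (mod 11): 4·t ≡ 5 − 1 = 4 (mod 11).
    The inverse of 4 mod 11 is 3 (since 4·3 = 12 = 1·11 + 1), so t ≡ 3·4 = 12 ≡ 1 (mod 11).
    Then x = 1 + 4·1 = 5, valid modulo lcm(4, 11) = 44: x ≡ 5 (mod 44).
  Combine with x ≡ 3 (mod 13); new modulus lcm = 572.
    Write x = 5 + 44·t and substitute into x ≡ 3 (mod 13): 44·t ≡ 3 − 5 = -2 (mod 13).
    Reduce coefficients mod 13: 5·t ≡ 11 (mod 13).
    The inverse of 5 mod 13 is 8 (since 5·8 = 40 = 3·13 + 1), so t ≡ 8·11 = 88 ≡ 10 (mod 13).
    Then x = 5 + 44·10 = 445, valid modulo lcm(44, 13) = 572: x ≡ 445 (mod 572).
  Combine with x ≡ 17 (mod 19); new modulus lcm = 10868.
    Write x = 445 + 572·t and substitute into x ≡ 17 (mod 19): 572·t ≡ 17 − 445 = -428 (mod 19).
    Reduce coefficients mod 19: 2·t ≡ 9 (mod 19).
    The inverse of 2 mod 19 is 10 (since 2·10 = 20 = 1·19 + 1), so t ≡ 10·9 = 90 ≡ 14 (mod 19).
    Then x = 445 + 572·14 = 8453, valid modulo lcm(572, 19) = 10868: x ≡ 8453 (mod 10868).
Verify against each original: 8453 mod 4 = 1, 8453 mod 11 = 5, 8453 mod 13 = 3, 8453 mod 19 = 17.

x ≡ 8453 (mod 10868).


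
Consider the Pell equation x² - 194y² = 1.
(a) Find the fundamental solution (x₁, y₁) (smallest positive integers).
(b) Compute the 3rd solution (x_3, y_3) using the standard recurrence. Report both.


Step 1: Find the fundamental solution (x₁, y₁) of x² - 194y² = 1.
  Expand √194 as a continued fraction. a₀ = ⌊√194⌋ = 13; iterate m_{k+1} = d_k·a_k − m_k, d_{k+1} = (194 − m_{k+1}²)/d_k, a_{k+1} = ⌊(a₀ + m_{k+1})/d_{k+1}⌋ (starting m₀ = 0, d₀ = 1), with convergents p_k = a_k·p_{k-1} + p_{k-2}, q_k = a_k·q_{k-1} + q_{k-2} (p₋₁ = 1, q₋₁ = 0):
  k = 0: a₀ = 13; p₀/q₀ = 13/1; p₀² − 194·q₀² = 169 − 194 = -25.
  k = 1: m = 13, d = 25, a = ⌊(13 + 13)/25⌋ = 1; p/q = (1·13 + 1)/(1·1 + 0) = 14/1; p² − 194·q² = 196 − 194 = 2.
  k = 2: m = 12, d = 2, a = ⌊(13 + 12)/2⌋ = 12; p/q = (12·14 + 13)/(12·1 + 1) = 181/13; p² − 194·q² = 32761 − 32786 = -25.
  k = 3: m = 12, d = 25, a = ⌊(13 + 12)/25⌋ = 1; p/q = (1·181 + 14)/(1·13 + 1) = 195/14; p² − 194·q² = 38025 − 38024 = 1.
  The first convergent with p² − 194·q² = 1 gives the fundamental solution (x₁, y₁) = (195, 14).
Step 2: Apply the recurrence (x_{n+1}, y_{n+1}) = (x₁x_n + 194y₁y_n, x₁y_n + y₁x_n) repeatedly.
  From (x_1, y_1) = (195, 14): x_2 = 195·195 + 194·14·14 = 76049; y_2 = 195·14 + 14·195 = 5460.
  From (x_2, y_2) = (76049, 5460): x_3 = 195·76049 + 194·14·5460 = 29658915; y_3 = 195·5460 + 14·76049 = 2129386.
Step 3: Verify x_3² - 194·y_3² = 879651238977225 - 879651238977224 = 1 (should be 1). ✓

(x_1, y_1) = (195, 14); (x_3, y_3) = (29658915, 2129386).


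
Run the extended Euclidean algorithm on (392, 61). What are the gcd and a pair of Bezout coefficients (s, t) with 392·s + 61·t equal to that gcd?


Euclidean algorithm on (392, 61) — divide until remainder is 0:
  392 = 6 · 61 + 26
  61 = 2 · 26 + 9
  26 = 2 · 9 + 8
  9 = 1 · 8 + 1
  8 = 8 · 1 + 0
gcd(392, 61) = 1.
Track Bezout coefficients alongside the remainders: start with r₀ = 392 = a·1 + b·0 (s = 1, t = 0) and r₁ = 61 = a·0 + b·1 (s = 0, t = 1); each new remainder r_{k+1} = r_{k-1} − q_k·r_k inherits s_{k+1} = s_{k-1} − q_k·s_k, t_{k+1} = t_{k-1} − q_k·t_k, so r_k = a·s_k + b·t_k at every step:
  q = 6: r = 26, s = 1 − 6·0 = 1, t = 0 − 6·1 = -6  (check: 392·1 + 61·(-6) = 26)
  q = 2: r = 9, s = 0 − 2·1 = -2, t = 1 − 2·(-6) = 13  (check: 392·(-2) + 61·13 = 9)
  q = 2: r = 8, s = 1 − 2·(-2) = 5, t = -6 − 2·13 = -32  (check: 392·5 + 61·(-32) = 8)
  q = 1: r = 1, s = -2 − 1·5 = -7, t = 13 − 1·(-32) = 45  (check: 392·(-7) + 61·45 = 1)
The row with r = 1 (the gcd) gives the Bezout coefficients s = -7, t = 45.
Result: 392 · (-7) + 61 · (45) = 1.

gcd(392, 61) = 1; s = -7, t = 45 (check: 392·(-7) + 61·45 = 1).


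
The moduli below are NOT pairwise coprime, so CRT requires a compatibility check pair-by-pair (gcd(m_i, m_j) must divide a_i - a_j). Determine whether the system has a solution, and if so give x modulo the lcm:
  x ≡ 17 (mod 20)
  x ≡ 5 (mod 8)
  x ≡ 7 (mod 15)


Moduli 20, 8, 15 are not pairwise coprime, so CRT works modulo lcm(m_i) when all pairwise compatibility conditions hold.
Pairwise compatibility: gcd(m_i, m_j) must divide a_i - a_j for every pair.
Merge one congruence at a time:
  Start: x ≡ 17 (mod 20).
  Combine with x ≡ 5 (mod 8): gcd(20, 8) = 4; 5 - 17 = -12, which IS divisible by 4, so compatible.
    Write x = 17 + 20·t and substitute into x ≡ 5 (mod 8): 20·t ≡ 5 − 17 = -12 (mod 8).
    Divide the congruence (and modulus) by g = 4: 5·t ≡ -3 (mod 2).
    Reduce coefficients mod 2: 1·t ≡ 1 (mod 2).
    So t ≡ 1 (mod 2).
    Then x = 17 + 20·1 = 37, valid modulo lcm(20, 8) = 40: x ≡ 37 (mod 40).
  Combine with x ≡ 7 (mod 15): gcd(40, 15) = 5; 7 - 37 = -30, which IS divisible by 5, so compatible.
    Write x = 37 + 40·t and substitute into x ≡ 7 (mod 15): 40·t ≡ 7 − 37 = -30 (mod 15).
    Divide the congruence (and modulus) by g = 5: 8·t ≡ -6 (mod 3).
    Reduce coefficients mod 3: 2·t ≡ 0 (mod 3).
    The inverse of 2 mod 3 is 2 (since 2·2 = 4 = 1·3 + 1), so t ≡ 2·0 = 0 ≡ 0 (mod 3).
    Then x = 37 + 40·0 = 37, valid modulo lcm(40, 15) = 120: x ≡ 37 (mod 120).
Verify: 37 mod 20 = 17, 37 mod 8 = 5, 37 mod 15 = 7.

x ≡ 37 (mod 120).


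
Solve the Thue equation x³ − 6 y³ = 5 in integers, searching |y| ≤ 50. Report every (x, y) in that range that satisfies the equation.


The equation is x³ - 6y³ = 5. For fixed y, x³ = 6·y³ + 5, so a solution requires the RHS to be a perfect cube.
Strategy: iterate y from -50 to 50, compute RHS = 6·y³ + 5, and check whether it is a (positive or negative) perfect cube.
Check small values of y:
  y = 0: RHS = 5 is not a perfect cube.
  y = 1: RHS = 11 is not a perfect cube.
  y = -1: RHS = -1 = (-1)³ ⇒ x = -1 works.
  y = 2: RHS = 53 is not a perfect cube.
  y = -2: RHS = -43 is not a perfect cube.
  y = 3: RHS = 167 is not a perfect cube.
  y = -3: RHS = -157 is not a perfect cube.
Continuing the search up to |y| = 50 finds no further solutions beyond those listed.
Collected solutions: (-1, -1).

Solutions (with |y| ≤ 50): (-1, -1).


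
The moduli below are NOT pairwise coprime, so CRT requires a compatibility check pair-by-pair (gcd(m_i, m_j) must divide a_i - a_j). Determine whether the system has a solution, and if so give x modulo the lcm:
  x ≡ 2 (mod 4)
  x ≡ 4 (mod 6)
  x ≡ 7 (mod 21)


Moduli 4, 6, 21 are not pairwise coprime, so CRT works modulo lcm(m_i) when all pairwise compatibility conditions hold.
Pairwise compatibility: gcd(m_i, m_j) must divide a_i - a_j for every pair.
Merge one congruence at a time:
  Start: x ≡ 2 (mod 4).
  Combine with x ≡ 4 (mod 6): gcd(4, 6) = 2; 4 - 2 = 2, which IS divisible by 2, so compatible.
    Write x = 2 + 4·t and substitute into x ≡ 4 (mod 6): 4·t ≡ 4 − 2 = 2 (mod 6).
    Divide the congruence (and modulus) by g = 2: 2·t ≡ 1 (mod 3).
    The inverse of 2 mod 3 is 2 (since 2·2 = 4 = 1·3 + 1), so t ≡ 2·1 = 2 ≡ 2 (mod 3).
    Then x = 2 + 4·2 = 10, valid modulo lcm(4, 6) = 12: x ≡ 10 (mod 12).
  Combine with x ≡ 7 (mod 21): gcd(12, 21) = 3; 7 - 10 = -3, which IS divisible by 3, so compatible.
    Write x = 10 + 12·t and substitute into x ≡ 7 (mod 21): 12·t ≡ 7 − 10 = -3 (mod 21).
    Divide the congruence (and modulus) by g = 3: 4·t ≡ -1 (mod 7).
    Reduce coefficients mod 7: 4·t ≡ 6 (mod 7).
    The inverse of 4 mod 7 is 2 (since 4·2 = 8 = 1·7 + 1), so t ≡ 2·6 = 12 ≡ 5 (mod 7).
    Then x = 10 + 12·5 = 70, valid modulo lcm(12, 21) = 84: x ≡ 70 (mod 84).
Verify: 70 mod 4 = 2, 70 mod 6 = 4, 70 mod 21 = 7.

x ≡ 70 (mod 84).


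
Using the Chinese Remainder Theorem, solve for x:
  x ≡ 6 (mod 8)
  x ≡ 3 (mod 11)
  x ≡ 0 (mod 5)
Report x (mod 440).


Moduli 8, 11, 5 are pairwise coprime; by CRT there is a unique solution modulo M = 8 · 11 · 5 = 440.
Solve pairwise, accumulating the modulus:
  Start with x ≡ 6 (mod 8).
  Combine with x ≡ 3 (mod 11): since gcd(8, 11) = 1, we get a unique residue mod 88.
    Write x = 6 + 8·t and substitute into x ≡ 3 (mod 11): 8·t ≡ 3 − 6 = -3 (mod 11).
    Reduce coefficients mod 11: 8·t ≡ 8 (mod 11).
    The inverse of 8 mod 11 is 7 (since 8·7 = 56 = 5·11 + 1), so t ≡ 7·8 = 56 ≡ 1 (mod 11).
    Then x = 6 + 8·1 = 14, valid modulo lcm(8, 11) = 88: x ≡ 14 (mod 88).
  Combine with x ≡ 0 (mod 5): since gcd(88, 5) = 1, we get a unique residue mod 440.
    Write x = 14 + 88·t and substitute into x ≡ 0 (mod 5): 88·t ≡ 0 − 14 = -14 (mod 5).
    Reduce coefficients mod 5: 3·t ≡ 1 (mod 5).
    The inverse of 3 mod 5 is 2 (since 3·2 = 6 = 1·5 + 1), so t ≡ 2·1 = 2 ≡ 2 (mod 5).
    Then x = 14 + 88·2 = 190, valid modulo lcm(88, 5) = 440: x ≡ 190 (mod 440).
Verify: 190 mod 8 = 6 ✓, 190 mod 11 = 3 ✓, 190 mod 5 = 0 ✓.

x ≡ 190 (mod 440).
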